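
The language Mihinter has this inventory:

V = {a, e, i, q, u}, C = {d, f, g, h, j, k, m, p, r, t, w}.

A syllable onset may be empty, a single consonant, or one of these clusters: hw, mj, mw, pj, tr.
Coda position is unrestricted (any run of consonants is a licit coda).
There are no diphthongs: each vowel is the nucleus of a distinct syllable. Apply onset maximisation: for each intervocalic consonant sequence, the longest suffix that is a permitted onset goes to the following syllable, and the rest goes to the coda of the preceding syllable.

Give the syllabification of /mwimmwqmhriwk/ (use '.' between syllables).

Nuclei (vowels): i, q, i → 3 syllables.
/i…q/ gap (V1→V2): /mmw/ — longest licit onset from the right is /mw/, leaving /m/ as coda.
/q…i/ gap (V2→V3): /mhr/ splits as /mh/ + /r/ (/r/ is the longest suffix that is a licit onset).

mwim.mwqmh.riwk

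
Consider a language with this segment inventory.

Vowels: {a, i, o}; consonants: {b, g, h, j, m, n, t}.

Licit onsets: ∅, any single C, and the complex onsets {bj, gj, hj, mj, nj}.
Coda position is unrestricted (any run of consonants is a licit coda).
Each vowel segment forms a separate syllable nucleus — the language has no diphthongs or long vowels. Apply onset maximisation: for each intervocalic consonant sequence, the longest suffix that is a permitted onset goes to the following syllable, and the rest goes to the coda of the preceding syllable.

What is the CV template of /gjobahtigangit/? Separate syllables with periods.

Nuclei (vowels): o, a, i, a, i → 5 syllables.
/o…a/ gap (V1→V2): just /b/ — single C goes to the following onset.
/a…i/ gap (V2→V3): /ht/ splits as /h/ + /t/ (/t/ is the longest suffix that is a licit onset).
/i…a/ gap (V3→V4): /g/ is a single consonant, so it becomes the next onset.
/a…i/ gap (V4→V5): /ng/; trying suffixes from longest down, /g/ is the first permitted one, so coda /n/ | onset /g/.
Putting it together: gjo.bah.ti.gan.git.
Mapping each syllable to C/V: /gjo/ → CCV, /bah/ → CVC, /ti/ → CV, /gan/ → CVC, /git/ → CVC.

CCV.CVC.CV.CVC.CVC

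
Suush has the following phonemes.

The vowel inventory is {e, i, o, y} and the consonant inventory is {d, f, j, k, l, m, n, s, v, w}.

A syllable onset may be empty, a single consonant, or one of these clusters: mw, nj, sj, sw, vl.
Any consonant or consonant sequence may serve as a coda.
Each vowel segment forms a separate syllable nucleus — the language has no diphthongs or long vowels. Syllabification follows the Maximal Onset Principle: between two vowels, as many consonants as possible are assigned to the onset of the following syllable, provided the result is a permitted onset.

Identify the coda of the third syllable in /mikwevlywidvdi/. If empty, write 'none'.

Vowels present: i, e, y, i, i; each is a nucleus, giving 5 syllables.
V1 /i/ – V2 /e/: /kw/; trying suffixes from longest down, /w/ is the first permitted one, so coda /k/ | onset /w/.
V2 /e/ – V3 /y/: /vl/ is a licit onset in full, so it all attaches to the next syllable.
V3 /y/ – V4 /i/: /w/ → onset of the next syllable (single consonants are always licit onsets).
V4 /i/ – V5 /i/: /dvd/ — longest licit onset from the right is /d/, leaving /dv/ as coda.
Putting it together: mik.we.vly.widv.di.
Syllable 3 is /vly/: onset /vl/, nucleus /y/, coda ∅.

none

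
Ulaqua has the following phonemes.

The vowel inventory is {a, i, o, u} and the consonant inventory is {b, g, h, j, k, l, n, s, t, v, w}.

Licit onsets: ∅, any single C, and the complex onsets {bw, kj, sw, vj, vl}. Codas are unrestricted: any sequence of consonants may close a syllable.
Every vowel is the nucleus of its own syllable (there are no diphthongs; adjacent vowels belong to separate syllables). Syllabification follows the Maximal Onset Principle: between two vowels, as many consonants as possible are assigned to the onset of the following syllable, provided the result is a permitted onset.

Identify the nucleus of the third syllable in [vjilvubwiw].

The vowels are i, u, i — 3 nuclei, so 3 syllables.
The third nucleus (vowel 3 from the left) is /i/.

i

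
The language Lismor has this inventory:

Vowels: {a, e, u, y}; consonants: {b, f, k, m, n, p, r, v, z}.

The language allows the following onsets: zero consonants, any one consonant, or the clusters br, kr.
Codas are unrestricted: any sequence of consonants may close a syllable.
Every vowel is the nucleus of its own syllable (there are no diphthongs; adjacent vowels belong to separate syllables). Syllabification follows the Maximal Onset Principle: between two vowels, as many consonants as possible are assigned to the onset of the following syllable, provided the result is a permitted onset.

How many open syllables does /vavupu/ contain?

The vowels are a, u, u — 3 nuclei, so 3 syllables.
Between /a/ (V1) and /u/ (V2): just /v/ — single C goes to the following onset.
Between /u/ (V2) and /u/ (V3): /p/ → onset of the next syllable (single consonants are always licit onsets).
Result: va.vu.pu.
Classifying each syllable: /va/ (open), /vu/ (open), /pu/ (open).
Open syllables: 3.

3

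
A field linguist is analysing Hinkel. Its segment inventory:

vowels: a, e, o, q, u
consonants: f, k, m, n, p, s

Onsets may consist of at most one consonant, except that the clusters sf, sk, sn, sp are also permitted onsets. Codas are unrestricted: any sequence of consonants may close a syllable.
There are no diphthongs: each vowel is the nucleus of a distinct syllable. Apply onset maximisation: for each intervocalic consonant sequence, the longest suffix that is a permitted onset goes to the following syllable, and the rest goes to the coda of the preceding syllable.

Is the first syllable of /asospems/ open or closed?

Vowels present: a, o, e; each is a nucleus, giving 3 syllables.
/a…o/ gap (V1→V2): /s/ → onset of the next syllable (single consonants are always licit onsets).
/o…e/ gap (V2→V3): cluster /sp/ — /sp/ is itself a permitted onset, so the whole cluster goes right; preceding coda = ∅.
Syllabification: a.so.spems.
Syllable 1 is /a/; it ends in its nucleus with no coda, so it is open.

open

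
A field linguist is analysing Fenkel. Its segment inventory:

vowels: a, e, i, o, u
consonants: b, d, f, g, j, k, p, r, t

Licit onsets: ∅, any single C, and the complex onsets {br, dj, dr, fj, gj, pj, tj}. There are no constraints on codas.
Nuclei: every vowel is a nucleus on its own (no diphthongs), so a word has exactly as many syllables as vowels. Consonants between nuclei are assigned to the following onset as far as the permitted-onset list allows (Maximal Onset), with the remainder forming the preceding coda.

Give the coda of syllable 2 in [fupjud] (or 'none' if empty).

d

Nuclei (vowels): u, u → 2 syllables.
V1 /u/ – V2 /u/: /pj/ is a licit onset in full, so it all attaches to the next syllable.
Syllabification: fu.pjud.
Syllable 2 is /pjud/: onset /pj/, nucleus /u/, coda /d/.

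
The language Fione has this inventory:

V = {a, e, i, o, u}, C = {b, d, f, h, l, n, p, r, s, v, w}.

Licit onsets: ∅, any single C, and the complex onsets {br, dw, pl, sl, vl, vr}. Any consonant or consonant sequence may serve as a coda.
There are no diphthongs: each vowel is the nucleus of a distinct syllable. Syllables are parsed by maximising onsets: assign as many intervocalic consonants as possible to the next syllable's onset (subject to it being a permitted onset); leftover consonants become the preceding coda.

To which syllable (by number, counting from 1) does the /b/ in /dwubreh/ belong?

2

Vowels present: u, e; each is a nucleus, giving 2 syllables.
σ1/σ2 boundary: /br/ — entire cluster is a permitted onset → onset /br/, coda ∅.
Syllabification: dwu.breh.
The /b/ is in the onset of syllable 2 (/breh/).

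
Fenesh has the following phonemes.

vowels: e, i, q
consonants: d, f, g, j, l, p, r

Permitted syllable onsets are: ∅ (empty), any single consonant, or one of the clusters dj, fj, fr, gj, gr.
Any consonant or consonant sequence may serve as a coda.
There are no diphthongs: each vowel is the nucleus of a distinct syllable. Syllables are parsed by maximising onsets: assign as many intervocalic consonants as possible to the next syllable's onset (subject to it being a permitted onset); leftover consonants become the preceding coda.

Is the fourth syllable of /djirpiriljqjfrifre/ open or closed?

Vowels present: i, i, i, q, i, e; each is a nucleus, giving 6 syllables.
V1 /i/ – V2 /i/: /rp/ splits as /r/ + /p/ (/p/ is the longest suffix that is a licit onset).
V2 /i/ – V3 /i/: /r/ is a single consonant, so it becomes the next onset.
V3 /i/ – V4 /q/: /lj/; trying suffixes from longest down, /j/ is the first permitted one, so coda /l/ | onset /j/.
V4 /q/ – V5 /i/: cluster /jfr/ — the longest permitted-onset suffix is /fr/; onset = /fr/, preceding coda = /j/.
V5 /i/ – V6 /e/: /fr/ is a licit onset in full, so it all attaches to the next syllable.
Putting it together: djir.pi.ril.jqj.fri.fre.
Syllable 4 is /jqj/ with coda /j/, so it is closed.

closed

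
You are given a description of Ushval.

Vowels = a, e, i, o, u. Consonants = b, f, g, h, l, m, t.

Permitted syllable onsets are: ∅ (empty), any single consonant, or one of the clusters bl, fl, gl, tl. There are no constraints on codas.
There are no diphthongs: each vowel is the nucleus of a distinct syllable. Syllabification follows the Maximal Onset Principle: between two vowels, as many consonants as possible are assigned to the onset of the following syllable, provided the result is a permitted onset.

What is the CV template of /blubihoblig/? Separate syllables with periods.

CCV.CV.CV.CCVC

Nuclei (vowels): u, i, o, i → 4 syllables.
Between /u/ (V1) and /i/ (V2): just /b/ — single C goes to the following onset.
Between /i/ (V2) and /o/ (V3): /h/ → onset of the next syllable (single consonants are always licit onsets).
Between /o/ (V3) and /i/ (V4): cluster /bl/ — /bl/ is itself a permitted onset, so the whole cluster goes right; preceding coda = ∅.
So the parse is blu.bi.ho.blig.
Mapping each syllable to C/V: /blu/ → CCV, /bi/ → CV, /ho/ → CV, /blig/ → CCVC.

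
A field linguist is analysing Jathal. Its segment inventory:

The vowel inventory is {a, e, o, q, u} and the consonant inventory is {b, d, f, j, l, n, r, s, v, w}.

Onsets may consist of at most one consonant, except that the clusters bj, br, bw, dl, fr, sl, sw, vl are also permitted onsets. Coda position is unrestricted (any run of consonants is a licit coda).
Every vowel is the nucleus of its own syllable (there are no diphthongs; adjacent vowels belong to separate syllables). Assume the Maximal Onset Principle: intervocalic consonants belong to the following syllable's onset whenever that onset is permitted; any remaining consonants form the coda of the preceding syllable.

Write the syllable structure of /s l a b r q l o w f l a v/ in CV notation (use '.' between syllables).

CCV.CCV.CVCC.CVC

Vowels present: a, q, o, a; each is a nucleus, giving 4 syllables.
V1 /a/ – V2 /q/: /br/ — entire cluster is a permitted onset → onset /br/, coda ∅.
V2 /q/ – V3 /o/: /l/ → onset of the next syllable (single consonants are always licit onsets).
V3 /o/ – V4 /a/: /wfl/ — longest licit onset from the right is /l/, leaving /wf/ as coda.
So the parse is sla.brq.lowf.lav.
Mapping each syllable to C/V: /sla/ → CCV, /brq/ → CCV, /lowf/ → CVCC, /lav/ → CVC.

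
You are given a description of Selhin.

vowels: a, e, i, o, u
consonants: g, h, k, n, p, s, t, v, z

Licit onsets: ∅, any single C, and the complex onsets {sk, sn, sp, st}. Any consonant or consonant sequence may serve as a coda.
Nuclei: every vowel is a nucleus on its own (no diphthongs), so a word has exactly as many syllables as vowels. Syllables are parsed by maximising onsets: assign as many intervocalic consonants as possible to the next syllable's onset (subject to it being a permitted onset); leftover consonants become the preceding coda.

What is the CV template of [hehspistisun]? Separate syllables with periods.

The vowels are e, i, i, u — 4 nuclei, so 4 syllables.
σ1/σ2 boundary: cluster /hsp/ — the longest permitted-onset suffix is /sp/; onset = /sp/, preceding coda = /h/.
σ2/σ3 boundary: /st/ — entire cluster is a permitted onset → onset /st/, coda ∅.
σ3/σ4 boundary: /s/ is a single consonant, so it becomes the next onset.
So the parse is heh.spi.sti.sun.
Mapping each syllable to C/V: /heh/ → CVC, /spi/ → CCV, /sti/ → CCV, /sun/ → CVC.

CVC.CCV.CCV.CVC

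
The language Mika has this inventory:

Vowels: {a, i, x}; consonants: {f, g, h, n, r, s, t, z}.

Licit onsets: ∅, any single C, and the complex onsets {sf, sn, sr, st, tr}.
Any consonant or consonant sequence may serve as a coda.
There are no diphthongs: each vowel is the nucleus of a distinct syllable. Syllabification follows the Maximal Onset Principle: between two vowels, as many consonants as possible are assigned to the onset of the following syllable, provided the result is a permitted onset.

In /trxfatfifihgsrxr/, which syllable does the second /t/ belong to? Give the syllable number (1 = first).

Vowels present: x, a, i, i, x; each is a nucleus, giving 5 syllables.
V1 /x/ – V2 /a/: just /f/ — single C goes to the following onset.
V2 /a/ – V3 /i/: cluster /tf/ — the longest permitted-onset suffix is /f/; onset = /f/, preceding coda = /t/.
V3 /i/ – V4 /i/: just /f/ — single C goes to the following onset.
V4 /i/ – V5 /x/: /hgsr/ splits as /hg/ + /sr/ (/sr/ is the longest suffix that is a licit onset).
So the parse is trx.fat.fi.fihg.srxr.
The second /t/ is in the coda of syllable 2 (/fat/).

2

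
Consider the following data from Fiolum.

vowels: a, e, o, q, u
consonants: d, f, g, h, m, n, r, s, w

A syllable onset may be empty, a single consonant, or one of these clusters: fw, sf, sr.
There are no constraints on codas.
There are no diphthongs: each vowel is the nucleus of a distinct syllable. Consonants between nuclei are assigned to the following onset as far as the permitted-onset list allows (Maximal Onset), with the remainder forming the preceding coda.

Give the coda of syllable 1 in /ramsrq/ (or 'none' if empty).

m

Vowels present: a, q; each is a nucleus, giving 2 syllables.
/a…q/ gap (V1→V2): /msr/ splits as /m/ + /sr/ (/sr/ is the longest suffix that is a licit onset).
Syllabification: ram.srq.
Syllable 1 is /ram/: onset /r/, nucleus /a/, coda /m/.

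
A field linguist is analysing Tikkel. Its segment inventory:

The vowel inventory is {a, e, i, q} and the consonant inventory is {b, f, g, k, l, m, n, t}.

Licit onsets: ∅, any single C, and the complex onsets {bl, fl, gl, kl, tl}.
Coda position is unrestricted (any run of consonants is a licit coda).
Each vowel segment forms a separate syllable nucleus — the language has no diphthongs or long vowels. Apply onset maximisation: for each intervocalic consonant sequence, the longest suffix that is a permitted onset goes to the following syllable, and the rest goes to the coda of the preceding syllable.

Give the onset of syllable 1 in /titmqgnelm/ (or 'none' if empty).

t

Nuclei (vowels): i, q, e → 3 syllables.
V1 /i/ – V2 /q/: /tm/ splits as /t/ + /m/ (/m/ is the longest suffix that is a licit onset).
V2 /q/ – V3 /e/: /gn/; trying suffixes from longest down, /n/ is the first permitted one, so coda /g/ | onset /n/.
Putting it together: tit.mqg.nelm.
Syllable 1 is /tit/: onset /t/, nucleus /i/, coda /t/.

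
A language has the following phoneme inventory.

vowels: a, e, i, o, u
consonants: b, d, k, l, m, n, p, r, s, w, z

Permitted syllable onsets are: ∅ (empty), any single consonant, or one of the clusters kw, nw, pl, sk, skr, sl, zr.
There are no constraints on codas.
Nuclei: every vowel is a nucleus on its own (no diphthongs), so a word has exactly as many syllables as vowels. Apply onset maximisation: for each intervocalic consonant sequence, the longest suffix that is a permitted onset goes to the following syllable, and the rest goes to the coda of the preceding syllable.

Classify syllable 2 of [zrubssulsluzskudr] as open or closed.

closed

Nuclei (vowels): u, u, u, u → 4 syllables.
σ1/σ2 boundary: /bss/ — longest licit onset from the right is /s/, leaving /bs/ as coda.
σ2/σ3 boundary: /lsl/; trying suffixes from longest down, /sl/ is the first permitted one, so coda /l/ | onset /sl/.
σ3/σ4 boundary: /zsk/; trying suffixes from longest down, /sk/ is the first permitted one, so coda /z/ | onset /sk/.
Putting it together: zrubs.sul.sluz.skudr.
Syllable 2 is /sul/ with coda /l/, so it is closed.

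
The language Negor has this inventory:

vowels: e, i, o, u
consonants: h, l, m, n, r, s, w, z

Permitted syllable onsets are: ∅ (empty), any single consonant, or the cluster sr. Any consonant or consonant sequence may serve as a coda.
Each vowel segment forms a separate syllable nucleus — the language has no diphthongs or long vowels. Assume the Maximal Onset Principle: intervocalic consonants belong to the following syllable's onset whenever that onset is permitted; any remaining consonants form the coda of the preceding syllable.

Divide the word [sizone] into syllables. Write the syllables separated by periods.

si.zo.ne

Nuclei (vowels): i, o, e → 3 syllables.
Between /i/ (V1) and /o/ (V2): just /z/ — single C goes to the following onset.
Between /o/ (V2) and /e/ (V3): /n/ → onset of the next syllable (single consonants are always licit onsets).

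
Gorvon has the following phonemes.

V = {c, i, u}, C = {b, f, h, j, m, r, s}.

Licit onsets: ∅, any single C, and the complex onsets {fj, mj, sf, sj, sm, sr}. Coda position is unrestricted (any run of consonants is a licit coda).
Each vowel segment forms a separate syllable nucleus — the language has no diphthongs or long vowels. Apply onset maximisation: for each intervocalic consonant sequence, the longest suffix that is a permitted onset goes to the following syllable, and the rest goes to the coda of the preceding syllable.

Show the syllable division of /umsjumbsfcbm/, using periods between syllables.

um.sjumb.sfcbm

The vowels are u, u, c — 3 nuclei, so 3 syllables.
V1 /u/ – V2 /u/: /msj/ — longest licit onset from the right is /sj/, leaving /m/ as coda.
V2 /u/ – V3 /c/: /mbsf/; trying suffixes from longest down, /sf/ is the first permitted one, so coda /mb/ | onset /sf/.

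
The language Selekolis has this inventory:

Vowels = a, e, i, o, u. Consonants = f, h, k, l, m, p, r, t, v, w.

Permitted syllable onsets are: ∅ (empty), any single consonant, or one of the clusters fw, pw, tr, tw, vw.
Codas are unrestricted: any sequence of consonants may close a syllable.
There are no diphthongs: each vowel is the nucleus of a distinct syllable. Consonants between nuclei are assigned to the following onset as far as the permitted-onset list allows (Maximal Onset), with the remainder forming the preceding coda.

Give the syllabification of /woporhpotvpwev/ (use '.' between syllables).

wo.porh.potv.pwev

Nuclei (vowels): o, o, o, e → 4 syllables.
σ1/σ2 boundary: /p/ is a single consonant, so it becomes the next onset.
σ2/σ3 boundary: /rhp/; trying suffixes from longest down, /p/ is the first permitted one, so coda /rh/ | onset /p/.
σ3/σ4 boundary: /tvpw/ splits as /tv/ + /pw/ (/pw/ is the longest suffix that is a licit onset).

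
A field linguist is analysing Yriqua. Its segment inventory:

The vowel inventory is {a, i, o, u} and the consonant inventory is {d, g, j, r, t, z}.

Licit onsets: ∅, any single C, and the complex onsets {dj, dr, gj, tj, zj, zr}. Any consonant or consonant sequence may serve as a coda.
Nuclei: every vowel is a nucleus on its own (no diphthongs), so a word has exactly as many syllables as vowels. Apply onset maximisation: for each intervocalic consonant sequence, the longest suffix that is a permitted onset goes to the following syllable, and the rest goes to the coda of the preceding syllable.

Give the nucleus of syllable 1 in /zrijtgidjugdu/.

i

Vowels present: i, i, u, u; each is a nucleus, giving 4 syllables.
The first nucleus (vowel 1 from the left) is /i/.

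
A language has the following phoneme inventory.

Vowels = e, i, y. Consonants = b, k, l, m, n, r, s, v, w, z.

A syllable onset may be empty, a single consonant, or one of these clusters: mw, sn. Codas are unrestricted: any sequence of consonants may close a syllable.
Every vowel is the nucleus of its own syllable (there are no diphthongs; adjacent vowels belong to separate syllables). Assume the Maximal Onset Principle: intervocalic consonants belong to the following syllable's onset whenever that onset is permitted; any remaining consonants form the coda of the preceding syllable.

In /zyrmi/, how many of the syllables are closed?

Vowels present: y, i; each is a nucleus, giving 2 syllables.
σ1/σ2 boundary: cluster /rm/ — the longest permitted-onset suffix is /m/; onset = /m/, preceding coda = /r/.
Result: zyr.mi.
Classifying each syllable: /zyr/ (closed), /mi/ (open).
Closed syllables: 1.

1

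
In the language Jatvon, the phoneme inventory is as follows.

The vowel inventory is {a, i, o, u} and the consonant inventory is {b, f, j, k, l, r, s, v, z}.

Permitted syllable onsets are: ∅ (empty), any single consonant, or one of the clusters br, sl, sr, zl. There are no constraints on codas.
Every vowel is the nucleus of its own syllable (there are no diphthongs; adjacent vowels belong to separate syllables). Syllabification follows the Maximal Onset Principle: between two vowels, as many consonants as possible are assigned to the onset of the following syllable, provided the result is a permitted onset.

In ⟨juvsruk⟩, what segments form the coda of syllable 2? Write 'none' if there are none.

The vowels are u, u — 2 nuclei, so 2 syllables.
/u…u/ gap (V1→V2): /vsr/; trying suffixes from longest down, /sr/ is the first permitted one, so coda /v/ | onset /sr/.
Syllabification: juv.sruk.
Syllable 2 is /sruk/: onset /sr/, nucleus /u/, coda /k/.

k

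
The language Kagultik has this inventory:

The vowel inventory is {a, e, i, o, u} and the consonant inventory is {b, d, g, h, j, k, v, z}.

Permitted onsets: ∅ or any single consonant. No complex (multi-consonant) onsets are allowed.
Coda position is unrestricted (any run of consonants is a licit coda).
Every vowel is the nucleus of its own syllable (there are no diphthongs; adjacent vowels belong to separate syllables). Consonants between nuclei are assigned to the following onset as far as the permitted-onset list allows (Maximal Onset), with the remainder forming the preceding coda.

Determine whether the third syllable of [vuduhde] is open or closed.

Nuclei (vowels): u, u, e → 3 syllables.
/u…u/ gap (V1→V2): just /d/ — single C goes to the following onset.
/u…e/ gap (V2→V3): /hd/; trying suffixes from longest down, /d/ is the first permitted one, so coda /h/ | onset /d/.
Syllabification: vu.duh.de.
Syllable 3 is /de/; it ends in its nucleus with no coda, so it is open.

open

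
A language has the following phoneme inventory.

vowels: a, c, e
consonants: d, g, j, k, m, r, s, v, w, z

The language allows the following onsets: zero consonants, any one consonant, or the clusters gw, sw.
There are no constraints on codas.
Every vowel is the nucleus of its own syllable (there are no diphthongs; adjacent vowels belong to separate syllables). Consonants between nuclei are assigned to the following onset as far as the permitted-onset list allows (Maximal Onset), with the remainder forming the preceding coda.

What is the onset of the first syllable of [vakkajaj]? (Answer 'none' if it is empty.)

v

The vowels are a, a, a — 3 nuclei, so 3 syllables.
σ1/σ2 boundary: /kk/ splits as /k/ + /k/ (/k/ is the longest suffix that is a licit onset).
σ2/σ3 boundary: /j/ → onset of the next syllable (single consonants are always licit onsets).
Result: vak.ka.jaj.
Syllable 1 is /vak/: onset /v/, nucleus /a/, coda /k/.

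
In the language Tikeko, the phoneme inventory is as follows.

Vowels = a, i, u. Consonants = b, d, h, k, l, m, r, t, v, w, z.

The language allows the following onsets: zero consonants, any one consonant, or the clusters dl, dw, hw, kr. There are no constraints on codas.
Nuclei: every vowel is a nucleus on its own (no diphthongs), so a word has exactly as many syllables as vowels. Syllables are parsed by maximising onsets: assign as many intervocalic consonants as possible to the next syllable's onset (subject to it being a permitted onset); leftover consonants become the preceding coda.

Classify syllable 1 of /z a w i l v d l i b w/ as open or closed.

open

Vowels present: a, i, i; each is a nucleus, giving 3 syllables.
Between /a/ (V1) and /i/ (V2): just /w/ — single C goes to the following onset.
Between /i/ (V2) and /i/ (V3): /lvdl/; trying suffixes from longest down, /dl/ is the first permitted one, so coda /lv/ | onset /dl/.
Result: za.wilv.dlibw.
Syllable 1 is /za/; it ends in its nucleus with no coda, so it is open.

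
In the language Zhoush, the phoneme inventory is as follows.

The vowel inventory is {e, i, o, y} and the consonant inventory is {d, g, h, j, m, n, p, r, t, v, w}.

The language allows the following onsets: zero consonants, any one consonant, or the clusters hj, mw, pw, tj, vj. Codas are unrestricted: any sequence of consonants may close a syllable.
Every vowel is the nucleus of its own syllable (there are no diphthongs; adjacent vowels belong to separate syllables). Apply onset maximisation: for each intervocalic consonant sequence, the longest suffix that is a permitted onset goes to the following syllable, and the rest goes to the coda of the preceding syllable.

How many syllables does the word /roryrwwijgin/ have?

4

Nuclei (vowels): o, y, i, i → 4 syllables.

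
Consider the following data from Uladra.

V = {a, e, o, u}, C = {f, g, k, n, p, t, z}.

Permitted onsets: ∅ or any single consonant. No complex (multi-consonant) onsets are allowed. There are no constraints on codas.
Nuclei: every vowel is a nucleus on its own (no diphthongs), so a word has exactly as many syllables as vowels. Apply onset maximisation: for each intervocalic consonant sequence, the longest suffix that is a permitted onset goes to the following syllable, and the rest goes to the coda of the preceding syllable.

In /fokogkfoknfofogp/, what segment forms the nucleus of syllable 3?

The vowels are o, o, o, o, o — 5 nuclei, so 5 syllables.
The third nucleus (vowel 3 from the left) is /o/.

o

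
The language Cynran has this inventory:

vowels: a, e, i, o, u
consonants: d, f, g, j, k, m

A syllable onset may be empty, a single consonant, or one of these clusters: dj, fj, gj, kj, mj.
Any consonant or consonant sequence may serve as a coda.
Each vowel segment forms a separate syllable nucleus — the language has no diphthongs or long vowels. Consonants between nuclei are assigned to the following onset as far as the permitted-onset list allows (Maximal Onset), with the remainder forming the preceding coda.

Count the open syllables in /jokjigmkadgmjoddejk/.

1

Vowels present: o, i, a, o, e; each is a nucleus, giving 5 syllables.
V1 /o/ – V2 /i/: /kj/ — entire cluster is a permitted onset → onset /kj/, coda ∅.
V2 /i/ – V3 /a/: /gmk/ — longest licit onset from the right is /k/, leaving /gm/ as coda.
V3 /a/ – V4 /o/: /dgmj/ splits as /dg/ + /mj/ (/mj/ is the longest suffix that is a licit onset).
V4 /o/ – V5 /e/: /dd/ splits as /d/ + /d/ (/d/ is the longest suffix that is a licit onset).
So the parse is jo.kjigm.kadg.mjod.dejk.
Classifying each syllable: /jo/ (open), /kjigm/ (closed), /kadg/ (closed), /mjod/ (closed), /dejk/ (closed).
Open syllables: 1.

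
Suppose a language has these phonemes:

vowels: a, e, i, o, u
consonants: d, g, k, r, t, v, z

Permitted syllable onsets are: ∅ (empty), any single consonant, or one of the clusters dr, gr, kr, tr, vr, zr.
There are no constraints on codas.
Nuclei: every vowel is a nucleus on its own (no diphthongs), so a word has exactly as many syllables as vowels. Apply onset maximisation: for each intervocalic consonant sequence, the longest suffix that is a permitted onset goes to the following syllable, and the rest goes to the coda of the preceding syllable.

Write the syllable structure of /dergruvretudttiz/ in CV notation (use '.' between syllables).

CVC.CCV.CCV.CVCC.CVC

Nuclei (vowels): e, u, e, u, i → 5 syllables.
Between /e/ (V1) and /u/ (V2): /rgr/ — longest licit onset from the right is /gr/, leaving /r/ as coda.
Between /u/ (V2) and /e/ (V3): cluster /vr/ — /vr/ is itself a permitted onset, so the whole cluster goes right; preceding coda = ∅.
Between /e/ (V3) and /u/ (V4): /t/ is a single consonant, so it becomes the next onset.
Between /u/ (V4) and /i/ (V5): /dtt/ splits as /dt/ + /t/ (/t/ is the longest suffix that is a licit onset).
Result: der.gru.vre.tudt.tiz.
Mapping each syllable to C/V: /der/ → CVC, /gru/ → CCV, /vre/ → CCV, /tudt/ → CVCC, /tiz/ → CVC.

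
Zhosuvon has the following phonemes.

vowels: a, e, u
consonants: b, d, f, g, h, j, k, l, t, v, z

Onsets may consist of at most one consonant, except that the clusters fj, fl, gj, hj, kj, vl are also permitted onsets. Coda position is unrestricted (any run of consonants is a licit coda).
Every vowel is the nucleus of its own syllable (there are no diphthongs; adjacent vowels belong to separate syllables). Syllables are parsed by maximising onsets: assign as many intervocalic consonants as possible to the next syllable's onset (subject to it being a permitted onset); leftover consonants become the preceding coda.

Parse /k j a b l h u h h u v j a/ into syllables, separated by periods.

kjabl.huh.huv.ja

The vowels are a, u, u, a — 4 nuclei, so 4 syllables.
/a…u/ gap (V1→V2): /blh/; trying suffixes from longest down, /h/ is the first permitted one, so coda /bl/ | onset /h/.
/u…u/ gap (V2→V3): /hh/; trying suffixes from longest down, /h/ is the first permitted one, so coda /h/ | onset /h/.
/u…a/ gap (V3→V4): /vj/ splits as /v/ + /j/ (/j/ is the longest suffix that is a licit onset).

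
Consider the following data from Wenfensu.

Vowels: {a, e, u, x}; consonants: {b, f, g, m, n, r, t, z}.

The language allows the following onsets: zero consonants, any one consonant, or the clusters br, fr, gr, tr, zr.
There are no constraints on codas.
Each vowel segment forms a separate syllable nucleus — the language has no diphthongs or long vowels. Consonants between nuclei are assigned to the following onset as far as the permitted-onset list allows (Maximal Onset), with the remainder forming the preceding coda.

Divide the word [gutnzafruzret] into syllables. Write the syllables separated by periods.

Vowels present: u, a, u, e; each is a nucleus, giving 4 syllables.
V1 /u/ – V2 /a/: /tnz/ splits as /tn/ + /z/ (/z/ is the longest suffix that is a licit onset).
V2 /a/ – V3 /u/: /fr/ — entire cluster is a permitted onset → onset /fr/, coda ∅.
V3 /u/ – V4 /e/: /zr/ is a licit onset in full, so it all attaches to the next syllable.

gutn.za.fru.zret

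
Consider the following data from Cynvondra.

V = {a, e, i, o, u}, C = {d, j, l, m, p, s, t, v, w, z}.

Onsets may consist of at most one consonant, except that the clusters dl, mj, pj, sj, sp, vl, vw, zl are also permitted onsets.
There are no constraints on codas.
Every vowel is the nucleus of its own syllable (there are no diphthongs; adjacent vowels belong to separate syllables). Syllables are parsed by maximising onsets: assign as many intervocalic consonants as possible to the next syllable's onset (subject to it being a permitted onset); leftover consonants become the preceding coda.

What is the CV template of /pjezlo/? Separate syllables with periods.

CCV.CCV

The vowels are e, o — 2 nuclei, so 2 syllables.
V1 /e/ – V2 /o/: /zl/ is a licit onset in full, so it all attaches to the next syllable.
Putting it together: pje.zlo.
Mapping each syllable to C/V: /pje/ → CCV, /zlo/ → CCV.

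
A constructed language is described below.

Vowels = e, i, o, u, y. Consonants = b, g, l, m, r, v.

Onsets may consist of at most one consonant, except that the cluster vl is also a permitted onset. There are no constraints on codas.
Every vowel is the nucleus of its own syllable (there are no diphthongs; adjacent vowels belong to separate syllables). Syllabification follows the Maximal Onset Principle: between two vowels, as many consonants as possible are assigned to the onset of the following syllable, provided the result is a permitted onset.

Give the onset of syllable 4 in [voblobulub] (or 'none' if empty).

l

Nuclei (vowels): o, o, u, u → 4 syllables.
Between /o/ (V1) and /o/ (V2): cluster /bl/ — the longest permitted-onset suffix is /l/; onset = /l/, preceding coda = /b/.
Between /o/ (V2) and /u/ (V3): /b/ → onset of the next syllable (single consonants are always licit onsets).
Between /u/ (V3) and /u/ (V4): /l/ → onset of the next syllable (single consonants are always licit onsets).
Syllabification: vob.lo.bu.lub.
Syllable 4 is /lub/: onset /l/, nucleus /u/, coda /b/.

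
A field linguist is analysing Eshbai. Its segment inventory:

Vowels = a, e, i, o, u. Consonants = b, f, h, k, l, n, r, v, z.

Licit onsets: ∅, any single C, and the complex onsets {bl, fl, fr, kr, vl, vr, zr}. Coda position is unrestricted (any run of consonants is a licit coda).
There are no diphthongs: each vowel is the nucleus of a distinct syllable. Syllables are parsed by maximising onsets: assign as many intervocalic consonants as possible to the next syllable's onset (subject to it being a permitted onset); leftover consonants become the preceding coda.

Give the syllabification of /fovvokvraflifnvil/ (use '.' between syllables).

Vowels present: o, o, a, i, i; each is a nucleus, giving 5 syllables.
σ1/σ2 boundary: /vv/; trying suffixes from longest down, /v/ is the first permitted one, so coda /v/ | onset /v/.
σ2/σ3 boundary: /kvr/; trying suffixes from longest down, /vr/ is the first permitted one, so coda /k/ | onset /vr/.
σ3/σ4 boundary: /fl/ — entire cluster is a permitted onset → onset /fl/, coda ∅.
σ4/σ5 boundary: /fnv/ splits as /fn/ + /v/ (/v/ is the longest suffix that is a licit onset).

fov.vok.vra.flifn.vil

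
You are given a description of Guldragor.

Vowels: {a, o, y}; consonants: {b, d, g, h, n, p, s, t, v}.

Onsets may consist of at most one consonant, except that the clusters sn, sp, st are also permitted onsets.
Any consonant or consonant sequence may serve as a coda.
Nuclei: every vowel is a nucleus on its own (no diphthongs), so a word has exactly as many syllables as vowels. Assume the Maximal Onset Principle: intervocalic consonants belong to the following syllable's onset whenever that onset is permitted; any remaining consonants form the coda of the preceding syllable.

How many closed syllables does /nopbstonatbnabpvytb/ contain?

Nuclei (vowels): o, o, a, a, y → 5 syllables.
/o…o/ gap (V1→V2): cluster /pbst/ — the longest permitted-onset suffix is /st/; onset = /st/, preceding coda = /pb/.
/o…a/ gap (V2→V3): /n/ → onset of the next syllable (single consonants are always licit onsets).
/a…a/ gap (V3→V4): /tbn/; trying suffixes from longest down, /n/ is the first permitted one, so coda /tb/ | onset /n/.
/a…y/ gap (V4→V5): /bpv/; trying suffixes from longest down, /v/ is the first permitted one, so coda /bp/ | onset /v/.
Syllabification: nopb.sto.natb.nabp.vytb.
Classifying each syllable: /nopb/ (closed), /sto/ (open), /natb/ (closed), /nabp/ (closed), /vytb/ (closed).
Closed syllables: 4.

4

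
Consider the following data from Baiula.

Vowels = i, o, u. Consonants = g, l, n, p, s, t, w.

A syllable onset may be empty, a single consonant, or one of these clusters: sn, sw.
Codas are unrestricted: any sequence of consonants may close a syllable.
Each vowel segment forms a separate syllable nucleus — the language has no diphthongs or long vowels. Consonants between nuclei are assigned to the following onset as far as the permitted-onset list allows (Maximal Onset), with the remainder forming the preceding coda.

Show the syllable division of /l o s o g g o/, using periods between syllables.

The vowels are o, o, o — 3 nuclei, so 3 syllables.
σ1/σ2 boundary: /s/ → onset of the next syllable (single consonants are always licit onsets).
σ2/σ3 boundary: cluster /gg/ — the longest permitted-onset suffix is /g/; onset = /g/, preceding coda = /g/.

lo.sog.go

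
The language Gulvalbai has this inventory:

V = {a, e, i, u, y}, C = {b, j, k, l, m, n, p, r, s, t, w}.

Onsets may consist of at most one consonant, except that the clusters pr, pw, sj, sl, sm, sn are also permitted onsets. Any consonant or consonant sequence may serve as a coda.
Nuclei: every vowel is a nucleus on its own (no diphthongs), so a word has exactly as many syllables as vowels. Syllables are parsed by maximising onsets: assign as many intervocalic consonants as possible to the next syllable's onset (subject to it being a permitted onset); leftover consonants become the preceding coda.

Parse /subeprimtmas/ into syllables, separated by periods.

su.be.primt.mas

Vowels present: u, e, i, a; each is a nucleus, giving 4 syllables.
σ1/σ2 boundary: just /b/ — single C goes to the following onset.
σ2/σ3 boundary: /pr/ — entire cluster is a permitted onset → onset /pr/, coda ∅.
σ3/σ4 boundary: /mtm/ — longest licit onset from the right is /m/, leaving /mt/ as coda.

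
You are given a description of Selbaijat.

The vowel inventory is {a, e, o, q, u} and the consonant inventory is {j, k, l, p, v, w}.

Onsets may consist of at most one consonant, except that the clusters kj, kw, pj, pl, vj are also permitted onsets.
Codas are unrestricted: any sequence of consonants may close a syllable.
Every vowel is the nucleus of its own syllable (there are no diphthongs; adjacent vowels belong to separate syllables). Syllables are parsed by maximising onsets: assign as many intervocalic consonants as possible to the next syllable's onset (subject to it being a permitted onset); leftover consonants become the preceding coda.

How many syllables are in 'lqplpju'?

2

Nuclei (vowels): q, u → 2 syllables.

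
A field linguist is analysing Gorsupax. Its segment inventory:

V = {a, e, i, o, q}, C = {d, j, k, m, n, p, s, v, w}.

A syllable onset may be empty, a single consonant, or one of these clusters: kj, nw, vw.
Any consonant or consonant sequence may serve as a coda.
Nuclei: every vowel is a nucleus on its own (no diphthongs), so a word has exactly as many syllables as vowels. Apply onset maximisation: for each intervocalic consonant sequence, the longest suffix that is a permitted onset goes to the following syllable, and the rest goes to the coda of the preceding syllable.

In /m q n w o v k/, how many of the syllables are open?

Nuclei (vowels): q, o → 2 syllables.
V1 /q/ – V2 /o/: cluster /nw/ — /nw/ is itself a permitted onset, so the whole cluster goes right; preceding coda = ∅.
So the parse is mq.nwovk.
Classifying each syllable: /mq/ (open), /nwovk/ (closed).
Open syllables: 1.

1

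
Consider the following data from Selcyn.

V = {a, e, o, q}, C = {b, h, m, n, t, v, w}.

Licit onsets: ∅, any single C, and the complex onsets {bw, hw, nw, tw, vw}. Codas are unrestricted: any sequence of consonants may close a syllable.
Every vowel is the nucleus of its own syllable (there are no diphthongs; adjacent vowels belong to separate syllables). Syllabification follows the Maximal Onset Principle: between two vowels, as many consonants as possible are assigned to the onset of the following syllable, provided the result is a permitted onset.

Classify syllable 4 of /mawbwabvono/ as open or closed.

The vowels are a, a, o, o — 4 nuclei, so 4 syllables.
V1 /a/ – V2 /a/: cluster /wbw/ — the longest permitted-onset suffix is /bw/; onset = /bw/, preceding coda = /w/.
V2 /a/ – V3 /o/: /bv/; trying suffixes from longest down, /v/ is the first permitted one, so coda /b/ | onset /v/.
V3 /o/ – V4 /o/: /n/ is a single consonant, so it becomes the next onset.
Result: maw.bwab.vo.no.
Syllable 4 is /no/; it ends in its nucleus with no coda, so it is open.

open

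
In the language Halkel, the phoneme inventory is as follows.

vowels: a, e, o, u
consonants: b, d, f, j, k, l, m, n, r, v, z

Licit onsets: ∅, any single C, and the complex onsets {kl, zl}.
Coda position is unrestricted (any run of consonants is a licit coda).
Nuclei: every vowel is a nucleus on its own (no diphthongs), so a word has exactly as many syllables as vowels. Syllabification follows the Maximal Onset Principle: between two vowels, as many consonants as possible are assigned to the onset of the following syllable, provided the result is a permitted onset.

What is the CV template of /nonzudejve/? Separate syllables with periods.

The vowels are o, u, e, e — 4 nuclei, so 4 syllables.
/o…u/ gap (V1→V2): cluster /nz/ — the longest permitted-onset suffix is /z/; onset = /z/, preceding coda = /n/.
/u…e/ gap (V2→V3): just /d/ — single C goes to the following onset.
/e…e/ gap (V3→V4): /jv/; trying suffixes from longest down, /v/ is the first permitted one, so coda /j/ | onset /v/.
So the parse is non.zu.dej.ve.
Mapping each syllable to C/V: /non/ → CVC, /zu/ → CV, /dej/ → CVC, /ve/ → CV.

CVC.CV.CVC.CV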